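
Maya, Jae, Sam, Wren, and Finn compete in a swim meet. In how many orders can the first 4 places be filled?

This is an ordered selection of 4 from 5: P(5,4).
That gives 5 × 4 × 3 × 2 = 120.

120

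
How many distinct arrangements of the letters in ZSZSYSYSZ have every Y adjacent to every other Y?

Treat the 2 copies of Y as a single block. The multiset to arrange is then {YY, S, S, S, S, Z, Z, Z}, 8 items in all.
That gives (8)!/(4!·3!) = 280 arrangements.

280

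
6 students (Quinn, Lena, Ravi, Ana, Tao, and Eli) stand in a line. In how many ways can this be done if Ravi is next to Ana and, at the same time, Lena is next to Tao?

Treat {Ravi,Ana} as one block (2 orders) and {Lena,Tao} as another (2 orders).
That leaves 4 units to arrange: 2 × 2 × 4! = 4 × 24 = 96.

96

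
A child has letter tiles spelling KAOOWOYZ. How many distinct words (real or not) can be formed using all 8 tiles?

The 8 letters of KAOOWOYZ have repeats: O appearing 3 times.
So there are 8! / (3!) = 6720 distinguishable arrangements.

6720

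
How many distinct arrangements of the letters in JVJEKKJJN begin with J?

With the first slot taken by J, it remains to arrange the other 8 letters (VJEKKJJN).
Those 8 letters have J appearing 3 times and K appearing twice, giving (8)!/(3!·2!) = 3360.

3360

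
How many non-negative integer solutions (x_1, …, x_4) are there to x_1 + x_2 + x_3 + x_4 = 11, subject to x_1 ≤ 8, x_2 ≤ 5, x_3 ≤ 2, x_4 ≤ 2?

44

By stars and bars, unrestricted non-negative solutions to x_1+…+x_4 = 11 number C(11+3,3) = 364.
Subtract solutions that violate a single cap (substitute x_i' = x_i − (cap_i+1)): x_1 ≥ 9 gives C(5,3) = 10; x_2 ≥ 6 gives C(8,3) = 56; x_3 ≥ 3 gives C(11,3) = 165; x_4 ≥ 3 gives C(11,3) = 165. Together 396.
Add back pairs where two caps are both exceeded: 0 + 0 + 0 + 10 + 10 + 56 = 76.
By inclusion–exclusion the count is 364 − 396 + 76 = 44.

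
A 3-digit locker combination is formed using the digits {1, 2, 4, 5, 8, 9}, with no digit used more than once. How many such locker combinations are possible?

With no repetition, fill the 3 digits in order: 6 choices, then 5, down to 4.
That product is 6 × 5 × 4 = 120.

120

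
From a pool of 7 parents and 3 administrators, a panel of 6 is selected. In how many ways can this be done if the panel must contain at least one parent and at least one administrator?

Unrestricted: C(10,6) = 210 ways to pick any 6 of the 10.
Selections missing a whole group: no parents → C(3,6) = 0; no administrators → C(7,6) = 7.
Both groups omitted at once is impossible, so 210 − 7 = 203.

203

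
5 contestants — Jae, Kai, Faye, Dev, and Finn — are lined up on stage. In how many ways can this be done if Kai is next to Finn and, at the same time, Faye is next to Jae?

24

Treat {Kai,Finn} as one block (2 orders) and {Faye,Jae} as another (2 orders).
That leaves 3 units to arrange: 2 × 2 × 3! = 4 × 6 = 24.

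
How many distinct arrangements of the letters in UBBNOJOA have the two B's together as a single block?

2520

Treat the 2 copies of B as a single block. The multiset to arrange is then {BB, A, J, N, O, O, U}, 7 items in all.
That gives (7)!/(2!) = 2520 arrangements.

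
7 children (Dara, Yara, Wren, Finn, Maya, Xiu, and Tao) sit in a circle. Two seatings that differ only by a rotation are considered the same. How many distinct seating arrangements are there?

720

Around a circle, 7 distinct people have 7!/7 = (6)! = 720 rotationally distinct seatings.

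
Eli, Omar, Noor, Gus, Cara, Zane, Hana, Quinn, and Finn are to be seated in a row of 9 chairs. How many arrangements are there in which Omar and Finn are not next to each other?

282240

Of the 9! = 362880 arrangements, those with Omar and Finn adjacent number 2 × 8! = 80640 (treat the pair as a block with 2 internal orders).
Complementary counting: 362880 − 80640 = 282240.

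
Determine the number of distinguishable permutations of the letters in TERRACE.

Letter multiplicities in TERRACE: A×1, C×1, E×2, R×2, T×1.
Dividing 7! = 5040 by 2!·2! = 4 for the repeated letters gives 1260.

1260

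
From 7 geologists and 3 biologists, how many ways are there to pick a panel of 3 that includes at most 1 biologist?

98

Split by how many biologists are chosen (0 through 1).
Sum: C(3,0)·C(7,3) + C(3,1)·C(7,2) = 35 + 63 = 98.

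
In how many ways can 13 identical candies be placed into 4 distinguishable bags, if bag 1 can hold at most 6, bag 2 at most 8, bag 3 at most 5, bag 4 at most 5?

By stars and bars, unrestricted non-negative solutions to x_1+…+x_4 = 13 number C(13+3,3) = 560.
Subtract solutions that violate a single cap (substitute x_i' = x_i − (cap_i+1)): x_1 ≥ 7 gives C(9,3) = 84; x_2 ≥ 9 gives C(7,3) = 35; x_3 ≥ 6 gives C(10,3) = 120; x_4 ≥ 6 gives C(10,3) = 120. Together 359.
Add back pairs where two caps are both exceeded: 0 + 1 + 1 + 0 + 0 + 4 = 6.
By inclusion–exclusion the count is 560 − 359 + 6 = 207.

207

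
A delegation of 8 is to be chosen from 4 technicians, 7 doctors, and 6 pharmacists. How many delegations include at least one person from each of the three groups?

22813

Total 8-person selections from all 17: C(17,8) = 24310.
Selections missing a whole group: no technicians → C(13,8) = 1287; no doctors → C(10,8) = 45; no pharmacists → C(11,8) = 165.
Add back selections omitting two groups (i.e. drawn from a single group): C(4,8) + C(7,8) + C(6,8) = 0.
By inclusion–exclusion: 24310 − 1497 + 0 = 22813.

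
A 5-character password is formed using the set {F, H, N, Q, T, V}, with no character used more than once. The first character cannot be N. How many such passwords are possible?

The first character has 6−1 = 5 choices (anything except N).
The remaining 4 characters are filled from the other 5 symbols without repetition: 5 × 4 × 3 × 2 = 120.
Total: 5 × 120 = 600.

600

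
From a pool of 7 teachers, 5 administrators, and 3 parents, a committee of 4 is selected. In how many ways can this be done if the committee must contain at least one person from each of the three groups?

With no constraint there are C(15,4) = 1365 possible selections.
Subtract selections that omit an entire group: no teachers → C(8,4) = 70; no administrators → C(10,4) = 210; no parents → C(12,4) = 495.
Add back selections omitting two groups (i.e. drawn from a single group): C(7,4) + C(5,4) + C(3,4) = 40.
By inclusion–exclusion: 1365 − 775 + 40 = 630.

630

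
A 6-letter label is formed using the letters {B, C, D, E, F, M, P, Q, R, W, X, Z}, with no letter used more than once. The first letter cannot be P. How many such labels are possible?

609840

The first letter has 12−1 = 11 choices (anything except P).
The remaining 5 letters are filled from the other 11 symbols without repetition: 11 × 10 × 9 × 8 × 7 = 55440.
Total: 11 × 55440 = 609840.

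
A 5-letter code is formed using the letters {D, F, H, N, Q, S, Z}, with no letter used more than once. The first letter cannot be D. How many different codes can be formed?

The first letter has 7−1 = 6 choices (anything except D).
The remaining 4 letters are filled from the other 6 symbols without repetition: 6 × 5 × 4 × 3 = 360.
Total: 6 × 360 = 2160.

2160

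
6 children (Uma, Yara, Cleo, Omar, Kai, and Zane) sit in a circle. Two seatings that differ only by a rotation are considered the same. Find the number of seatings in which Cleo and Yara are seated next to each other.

Glue Cleo and Yara into a block (2 internal orders). Seating 5 units around a circle gives (4)! arrangements.
So 2 × (4)! = 2 × 24 = 48.

48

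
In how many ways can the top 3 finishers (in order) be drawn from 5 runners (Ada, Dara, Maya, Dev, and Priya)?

60

This is an ordered selection of 3 from 5: P(5,3).
That gives 5 × 4 × 3 = 60.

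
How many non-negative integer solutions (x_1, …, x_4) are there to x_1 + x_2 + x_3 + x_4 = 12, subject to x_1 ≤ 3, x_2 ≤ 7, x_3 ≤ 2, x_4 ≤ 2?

Ignoring the caps, the number of non-negative solutions to x_1+…+x_4 = 12 is C(15,3) = 455.
Subtract solutions that violate a single cap (substitute x_i' = x_i − (cap_i+1)): x_1 ≥ 4 gives C(11,3) = 165; x_2 ≥ 8 gives C(7,3) = 35; x_3 ≥ 3 gives C(12,3) = 220; x_4 ≥ 3 gives C(12,3) = 220. Together 640.
Add back pairs where two caps are both exceeded: 1 + 56 + 56 + 4 + 4 + 84 = 205.
Subtract triples: 0 + 0 + 10 + 0 = 10.
By inclusion–exclusion the count is 455 − 640 + 205 − 10 = 10.

10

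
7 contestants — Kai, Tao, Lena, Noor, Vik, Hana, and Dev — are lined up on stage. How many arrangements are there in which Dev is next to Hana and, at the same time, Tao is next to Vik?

480

Treat {Dev,Hana} as one block (2 orders) and {Tao,Vik} as another (2 orders).
That leaves 5 units to arrange: 2 × 2 × 5! = 4 × 120 = 480.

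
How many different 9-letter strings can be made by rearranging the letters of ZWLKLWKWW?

3780

Letter multiplicities in ZWLKLWKWW: K×2, L×2, W×4, Z×1.
The number of distinct arrangements is 9!/(4!·2!·2!) = 362880/96 = 3780.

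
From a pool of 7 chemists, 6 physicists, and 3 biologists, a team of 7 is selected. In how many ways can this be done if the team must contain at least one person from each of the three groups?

9569

Total 7-person selections from all 16: C(16,7) = 11440.
Selections missing a whole group: no chemists → C(9,7) = 36; no physicists → C(10,7) = 120; no biologists → C(13,7) = 1716.
Add back selections omitting two groups (i.e. drawn from a single group): C(7,7) + C(6,7) + C(3,7) = 1.
By inclusion–exclusion: 11440 − 1872 + 1 = 9569.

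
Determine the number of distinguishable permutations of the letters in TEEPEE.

30

TEEPEE has 6 letters with E appearing 4 times.
Dividing 6! = 720 by 4! = 24 for the repeated letters gives 30.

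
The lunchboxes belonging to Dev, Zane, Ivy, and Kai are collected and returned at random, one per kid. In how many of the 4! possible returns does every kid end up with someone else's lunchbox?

Count assignments avoiding every fixed point. For any j of the 4 kids fixed to their own lunchbox, the other 4−j can be arranged in (4−j)! ways.
By inclusion–exclusion this is Σ_{j=0}^{4} (−1)^j C(4,j)·(4−j)!.
Computing: 24 − 24 + 12 − 4 + 1 = 9.

9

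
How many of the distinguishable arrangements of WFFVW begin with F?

12

Fix F in the first position and arrange the remaining 4 letters.
Those 4 letters have W appearing twice, giving (4)!/(2!) = 12.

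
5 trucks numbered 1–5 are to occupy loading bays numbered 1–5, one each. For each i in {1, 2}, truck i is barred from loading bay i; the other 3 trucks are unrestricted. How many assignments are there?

Let Aᵢ (for i ∈ {1, 2}) be the placements that put truck i in its forbidden loading bay. Any j of these fix j positions, leaving (5−j)! ways to fill the rest, and there are C(2,j) ways to pick which j.
By inclusion–exclusion, the number of valid placements is Σ_{j=0}^{2} (−1)^j C(2,j)·(5−j)!.
Computing: 120 − 48 + 6 = 78.

78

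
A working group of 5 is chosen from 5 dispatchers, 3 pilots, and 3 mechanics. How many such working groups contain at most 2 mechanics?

Split by how many mechanics are chosen (0 through 2).
Sum: C(3,0)·C(8,5) + C(3,1)·C(8,4) + C(3,2)·C(8,3) = 56 + 210 + 168 = 434.

434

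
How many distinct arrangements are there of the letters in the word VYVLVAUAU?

The 9 letters of VYVLVAUAU have repeats: A appearing twice, U appearing twice, and V appearing 3 times.
Dividing 9! = 362880 by 3!·2!·2! = 24 for the repeated letters gives 15120.

15120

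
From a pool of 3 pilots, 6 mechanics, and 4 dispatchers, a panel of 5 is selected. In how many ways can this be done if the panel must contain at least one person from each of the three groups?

894

With no constraint there are C(13,5) = 1287 possible selections.
Subtract selections that omit an entire group: no pilots → C(10,5) = 252; no mechanics → C(7,5) = 21; no dispatchers → C(9,5) = 126.
Add back selections omitting two groups (i.e. drawn from a single group): C(3,5) + C(6,5) + C(4,5) = 6.
By inclusion–exclusion: 1287 − 399 + 6 = 894.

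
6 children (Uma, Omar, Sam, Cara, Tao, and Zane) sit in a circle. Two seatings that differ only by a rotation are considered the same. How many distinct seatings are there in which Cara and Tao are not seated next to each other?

72

Without the restriction there are (5)! = 120 seatings.
Those with Cara next to Tao: fuse the pair into one unit and seat 5 units around a circle — 2·(4)! = 48.
Subtracting, 120 − 48 = 72.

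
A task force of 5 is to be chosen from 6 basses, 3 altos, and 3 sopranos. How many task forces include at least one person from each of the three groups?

540

Unrestricted: C(12,5) = 792 ways to pick any 5 of the 12.
Selections missing a whole group: no basses → C(6,5) = 6; no altos → C(9,5) = 126; no sopranos → C(9,5) = 126.
Add back selections omitting two groups (i.e. drawn from a single group): C(6,5) + C(3,5) + C(3,5) = 6.
By inclusion–exclusion: 792 − 258 + 6 = 540.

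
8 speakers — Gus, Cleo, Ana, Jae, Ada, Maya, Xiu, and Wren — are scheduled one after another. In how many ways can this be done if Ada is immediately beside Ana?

Place the 6 others and the Ada-Ana pair as 7 objects in a line; the pair has 2 internal arrangements.
That gives 2 × 7! = 2 × 5040 = 10080.

10080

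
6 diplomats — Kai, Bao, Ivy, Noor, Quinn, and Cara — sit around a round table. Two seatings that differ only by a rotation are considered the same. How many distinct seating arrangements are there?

120

Around a circle, 6 distinct people have 6!/6 = (5)! = 120 rotationally distinct seatings.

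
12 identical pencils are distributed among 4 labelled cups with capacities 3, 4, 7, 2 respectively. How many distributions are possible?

Without the upper bounds there are C(15,3) = 455 ways to split 12 among 4 cups.
Subtract solutions that violate a single cap (substitute x_i' = x_i − (cap_i+1)): x_1 ≥ 4 gives C(11,3) = 165; x_2 ≥ 5 gives C(10,3) = 120; x_3 ≥ 8 gives C(7,3) = 35; x_4 ≥ 3 gives C(12,3) = 220. Together 540.
Add back pairs where two caps are both exceeded: 20 + 1 + 56 + 0 + 35 + 4 = 116.
Subtract triples: 0 + 1 + 0 + 0 = 1.
By inclusion–exclusion the count is 455 − 540 + 116 − 1 = 30.

30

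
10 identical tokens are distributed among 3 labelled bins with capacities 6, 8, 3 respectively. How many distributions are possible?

Without the upper bounds there are C(12,2) = 66 ways to split 10 among 3 bins.
Subtract solutions that violate a single cap (substitute x_i' = x_i − (cap_i+1)): x_1 ≥ 7 gives C(5,2) = 10; x_2 ≥ 9 gives C(3,2) = 3; x_3 ≥ 4 gives C(8,2) = 28. Together 41.
No two caps can be exceeded simultaneously, so the pair terms are all 0.
By inclusion–exclusion the count is 66 − 41 + 0 = 25.

25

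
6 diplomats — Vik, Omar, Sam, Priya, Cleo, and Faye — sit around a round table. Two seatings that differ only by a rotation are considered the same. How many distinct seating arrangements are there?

Seat Vik anywhere (absorbing the rotational symmetry), then permute the other 5: (5)! = 120.

120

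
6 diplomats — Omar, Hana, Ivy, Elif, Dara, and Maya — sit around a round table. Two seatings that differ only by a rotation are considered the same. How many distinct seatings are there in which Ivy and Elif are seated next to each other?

Glue Ivy and Elif into a block (2 internal orders). Seating 5 units around a circle gives (4)! arrangements.
So 2 × (4)! = 2 × 24 = 48.

48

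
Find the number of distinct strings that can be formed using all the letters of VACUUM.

360

Letter multiplicities in VACUUM: A×1, C×1, M×1, U×2, V×1.
The number of distinct arrangements is 6!/(2!) = 720/2 = 360.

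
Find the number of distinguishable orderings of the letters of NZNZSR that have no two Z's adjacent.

There are 6!/(2!·2!) = 180 arrangements of NZNZSR in total.
If the two Z's are adjacent, glue them into one block, leaving 5 items to arrange: (5)!/(2!) = 60 ways.
Hence 180 − 60 = 120.

120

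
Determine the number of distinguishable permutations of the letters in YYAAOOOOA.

1260

The 9 letters of YYAAOOOOA have repeats: A appearing 3 times, O appearing 4 times, and Y appearing twice.
The number of distinct arrangements is 9!/(4!·3!·2!) = 362880/288 = 1260.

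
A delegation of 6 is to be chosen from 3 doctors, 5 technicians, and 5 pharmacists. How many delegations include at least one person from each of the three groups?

1450

Unrestricted: C(13,6) = 1716 ways to pick any 6 of the 13.
Subtract selections that omit an entire group: no doctors → C(10,6) = 210; no technicians → C(8,6) = 28; no pharmacists → C(8,6) = 28.
Add back selections omitting two groups (i.e. drawn from a single group): C(3,6) + C(5,6) + C(5,6) = 0.
By inclusion–exclusion: 1716 − 266 + 0 = 1450.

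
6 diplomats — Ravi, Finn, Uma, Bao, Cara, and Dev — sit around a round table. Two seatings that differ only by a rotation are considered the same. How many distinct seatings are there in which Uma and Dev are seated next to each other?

48

Treat {Uma, Dev} as one unit (2 internal orders) and seat the resulting 5 units around the table: (4)! circular arrangements.
So 2 × (4)! = 2 × 24 = 48.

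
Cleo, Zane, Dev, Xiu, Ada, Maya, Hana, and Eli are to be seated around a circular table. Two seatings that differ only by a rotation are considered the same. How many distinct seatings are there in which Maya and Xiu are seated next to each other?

Treat {Maya, Xiu} as one unit (2 internal orders) and seat the resulting 7 units around the table: (6)! circular arrangements.
So 2 × (6)! = 2 × 720 = 1440.

1440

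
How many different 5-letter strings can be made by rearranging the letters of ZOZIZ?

20

The 5 letters of ZOZIZ have repeats: Z appearing 3 times.
The number of distinct arrangements is 5!/(3!) = 120/6 = 20.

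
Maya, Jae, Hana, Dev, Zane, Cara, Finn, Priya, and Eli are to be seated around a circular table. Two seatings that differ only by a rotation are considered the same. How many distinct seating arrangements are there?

40320

Seat Maya anywhere (absorbing the rotational symmetry), then permute the other 8: (8)! = 40320.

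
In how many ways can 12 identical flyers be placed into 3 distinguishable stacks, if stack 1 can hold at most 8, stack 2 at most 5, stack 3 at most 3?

14

Ignoring the caps, the number of non-negative solutions to x_1+…+x_3 = 12 is C(14,2) = 91.
Subtract solutions that violate a single cap (substitute x_i' = x_i − (cap_i+1)): x_1 ≥ 9 gives C(5,2) = 10; x_2 ≥ 6 gives C(8,2) = 28; x_3 ≥ 4 gives C(10,2) = 45. Together 83.
Add back pairs where two caps are both exceeded: 0 + 0 + 6 = 6.
By inclusion–exclusion the count is 91 − 83 + 6 = 14.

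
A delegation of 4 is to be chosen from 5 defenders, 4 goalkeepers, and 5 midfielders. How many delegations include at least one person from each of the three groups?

550

Total 4-person selections from all 14: C(14,4) = 1001.
Selections missing a whole group: no defenders → C(9,4) = 126; no goalkeepers → C(10,4) = 210; no midfielders → C(9,4) = 126.
Add back selections omitting two groups (i.e. drawn from a single group): C(5,4) + C(4,4) + C(5,4) = 11.
By inclusion–exclusion: 1001 − 462 + 11 = 550.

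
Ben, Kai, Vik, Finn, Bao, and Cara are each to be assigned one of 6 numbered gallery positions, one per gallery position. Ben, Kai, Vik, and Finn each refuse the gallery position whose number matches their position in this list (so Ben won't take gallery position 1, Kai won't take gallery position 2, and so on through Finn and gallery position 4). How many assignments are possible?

Let Aᵢ (for 1 ≤ i ≤ 4) be the placements that put person i in their forbidden gallery position. Any j of these fix j positions, leaving (6−j)! ways to fill the rest, and there are C(4,j) ways to pick which j.
By inclusion–exclusion, the number of valid placements is Σ_{j=0}^{4} (−1)^j C(4,j)·(6−j)!.
Computing: 720 − 480 + 144 − 24 + 2 = 362.

362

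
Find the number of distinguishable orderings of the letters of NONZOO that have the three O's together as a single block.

Treat the 3 copies of O as a single block. The multiset to arrange is then {OOO, N, N, Z}, 4 items in all.
That gives (4)!/(2!) = 12 arrangements.

12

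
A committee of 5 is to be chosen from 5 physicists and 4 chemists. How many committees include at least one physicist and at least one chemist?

With no constraint there are C(9,5) = 126 possible selections.
Subtract selections that omit an entire group: no physicists → C(4,5) = 0; no chemists → C(5,5) = 1.
Both groups omitted at once is impossible, so 126 − 1 = 125.

125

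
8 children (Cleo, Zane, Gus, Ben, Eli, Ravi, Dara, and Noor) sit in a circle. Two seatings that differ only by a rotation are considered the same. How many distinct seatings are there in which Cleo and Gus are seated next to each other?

Glue Cleo and Gus into a block (2 internal orders). Seating 7 units around a circle gives (6)! arrangements.
So 2 × (6)! = 2 × 720 = 1440.

1440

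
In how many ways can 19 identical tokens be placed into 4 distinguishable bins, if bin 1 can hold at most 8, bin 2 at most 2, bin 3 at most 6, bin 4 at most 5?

By stars and bars, unrestricted non-negative solutions to x_1+…+x_4 = 19 number C(19+3,3) = 1540.
Subtract solutions that violate a single cap (substitute x_i' = x_i − (cap_i+1)): x_1 ≥ 9 gives C(13,3) = 286; x_2 ≥ 3 gives C(19,3) = 969; x_3 ≥ 7 gives C(15,3) = 455; x_4 ≥ 6 gives C(16,3) = 560. Together 2270.
Add back pairs where two caps are both exceeded: 120 + 20 + 35 + 220 + 286 + 84 = 765.
Subtract triples: 1 + 4 + 0 + 20 = 25.
By inclusion–exclusion the count is 1540 − 2270 + 765 − 25 = 10.

10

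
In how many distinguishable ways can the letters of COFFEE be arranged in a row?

Letter multiplicities in COFFEE: C×1, E×2, F×2, O×1.
Dividing 6! = 720 by 2!·2! = 4 for the repeated letters gives 180.

180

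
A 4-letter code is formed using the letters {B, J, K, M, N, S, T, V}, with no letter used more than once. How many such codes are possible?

With no repetition, fill the 4 letters in order: 8 choices, then 7, down to 5.
That product is 8 × 7 × 6 × 5 = 1680.

1680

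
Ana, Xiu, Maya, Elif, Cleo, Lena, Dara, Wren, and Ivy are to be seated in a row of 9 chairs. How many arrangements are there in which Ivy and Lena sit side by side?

Glue Ivy and Lena into one block (2 internal orders), leaving 8 units to arrange in a row.
That gives 2 × 8! = 2 × 40320 = 80640.

80640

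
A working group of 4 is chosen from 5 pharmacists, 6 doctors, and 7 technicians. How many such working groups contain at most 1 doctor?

1815

Split by how many doctors are chosen (0 through 1).
Sum: C(6,0)·C(12,4) + C(6,1)·C(12,3) = 495 + 1320 = 1815.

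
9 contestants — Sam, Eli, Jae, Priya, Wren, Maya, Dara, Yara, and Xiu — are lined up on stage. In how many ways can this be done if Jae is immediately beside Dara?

80640

Treat {Jae, Dara} as a single unit. There are 8 units to order, and the pair itself can be ordered 2 ways.
That gives 2 × 8! = 2 × 40320 = 80640.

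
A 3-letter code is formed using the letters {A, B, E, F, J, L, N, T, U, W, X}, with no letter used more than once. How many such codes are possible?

This is a permutation of 3 out of 11: P(11,3) = 11!/8!.
11 × 10 × 9 = 990.

990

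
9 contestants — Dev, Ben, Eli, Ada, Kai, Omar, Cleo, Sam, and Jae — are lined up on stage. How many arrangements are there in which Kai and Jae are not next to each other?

282240

Of the 9! = 362880 arrangements, those with Kai and Jae adjacent number 2 × 8! = 80640 (treat the pair as a block with 2 internal orders).
Complementary counting: 362880 − 80640 = 282240.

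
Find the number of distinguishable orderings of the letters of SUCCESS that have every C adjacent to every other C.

Treat the 2 copies of C as a single block. The multiset to arrange is then {CC, E, S, S, S, U}, 6 items in all.
That gives (6)!/(3!) = 120 arrangements.

120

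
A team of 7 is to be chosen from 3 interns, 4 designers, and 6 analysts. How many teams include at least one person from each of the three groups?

1559

Total 7-person selections from all 13: C(13,7) = 1716.
Subtract selections that omit an entire group: no interns → C(10,7) = 120; no designers → C(9,7) = 36; no analysts → C(7,7) = 1.
Add back selections omitting two groups (i.e. drawn from a single group): C(3,7) + C(4,7) + C(6,7) = 0.
By inclusion–exclusion: 1716 − 157 + 0 = 1559.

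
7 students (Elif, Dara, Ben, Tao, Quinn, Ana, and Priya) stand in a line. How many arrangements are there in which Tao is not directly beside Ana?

There are 7! = 5040 arrangements in all. If Tao and Ana are adjacent, merging them into one block gives 2·(6)! = 1440 arrangements.
Complementary counting: 5040 − 1440 = 3600.

3600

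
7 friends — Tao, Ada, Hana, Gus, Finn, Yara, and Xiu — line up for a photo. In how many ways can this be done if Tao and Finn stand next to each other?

Glue Tao and Finn into one block (2 internal orders), leaving 6 units to arrange in a row.
That gives 2 × 6! = 2 × 720 = 1440.

1440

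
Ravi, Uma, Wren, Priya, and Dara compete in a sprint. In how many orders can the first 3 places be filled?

There are 5 choices for 1st place, 4 for 2nd, and 3 for 3rd.
That gives 5 × 4 × 3 = 60.

60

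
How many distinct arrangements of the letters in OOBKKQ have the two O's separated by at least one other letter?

120

Total arrangements of OOBKKQ: 6!/(2!·2!) = 180.
Arrangements with the O's together: treat OO as one letter, giving (5)!/(2!) = 60.
Hence 180 − 60 = 120.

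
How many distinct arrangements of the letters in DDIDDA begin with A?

Fix A in the first position and arrange the remaining 5 letters.
Those 5 letters have D appearing 4 times, giving (5)!/(4!) = 5.

5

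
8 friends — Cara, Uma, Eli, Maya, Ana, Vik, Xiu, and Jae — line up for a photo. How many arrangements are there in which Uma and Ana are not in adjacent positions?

There are 8! = 40320 arrangements in all. If Uma and Ana are adjacent, merging them into one block gives 2·(7)! = 10080 arrangements.
Complementary counting: 40320 − 10080 = 30240.

30240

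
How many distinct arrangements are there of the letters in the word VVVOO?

Letter multiplicities in VVVOO: O×2, V×3.
Dividing 5! = 120 by 3!·2! = 12 for the repeated letters gives 10.

10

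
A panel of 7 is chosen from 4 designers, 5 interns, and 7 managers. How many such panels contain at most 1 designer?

4488

Split by how many designers are chosen (0 through 1).
Sum: C(4,0)·C(12,7) + C(4,1)·C(12,6) = 792 + 3696 = 4488.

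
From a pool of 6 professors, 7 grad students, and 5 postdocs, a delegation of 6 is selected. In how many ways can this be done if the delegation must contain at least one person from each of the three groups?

15470

Total 6-person selections from all 18: C(18,6) = 18564.
Subtract selections that omit an entire group: no professors → C(12,6) = 924; no grad students → C(11,6) = 462; no postdocs → C(13,6) = 1716.
Add back selections omitting two groups (i.e. drawn from a single group): C(6,6) + C(7,6) + C(5,6) = 8.
By inclusion–exclusion: 18564 − 3102 + 8 = 15470.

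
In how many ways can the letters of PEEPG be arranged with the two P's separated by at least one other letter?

18

There are 5!/(2!·2!) = 30 arrangements of PEEPG in total.
If the two P's are adjacent, glue them into one block, leaving 4 items to arrange: (4)!/(2!) = 12 ways.
Subtracting, 30 − 12 = 18 arrangements keep the P's apart.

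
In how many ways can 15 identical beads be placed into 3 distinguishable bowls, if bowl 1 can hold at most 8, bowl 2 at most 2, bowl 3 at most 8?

9

Ignoring the caps, the number of non-negative solutions to x_1+…+x_3 = 15 is C(17,2) = 136.
Subtract solutions that violate a single cap (substitute x_i' = x_i − (cap_i+1)): x_1 ≥ 9 gives C(8,2) = 28; x_2 ≥ 3 gives C(14,2) = 91; x_3 ≥ 9 gives C(8,2) = 28. Together 147.
Add back pairs where two caps are both exceeded: 10 + 0 + 10 = 20.
By inclusion–exclusion the count is 136 − 147 + 20 = 9.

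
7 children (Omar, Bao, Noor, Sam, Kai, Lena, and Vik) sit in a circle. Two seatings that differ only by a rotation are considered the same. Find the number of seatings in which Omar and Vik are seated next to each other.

Treat {Omar, Vik} as one unit (2 internal orders) and seat the resulting 6 units around the table: (5)! circular arrangements.
So 2 × (5)! = 2 × 120 = 240.

240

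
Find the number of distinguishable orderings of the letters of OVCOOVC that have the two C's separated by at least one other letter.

There are 7!/(3!·2!·2!) = 210 arrangements of OVCOOVC in total.
Arrangements with the C's together: treat CC as one letter, giving (6)!/(3!·2!) = 60.
Subtracting, 210 − 60 = 150 arrangements keep the C's apart.

150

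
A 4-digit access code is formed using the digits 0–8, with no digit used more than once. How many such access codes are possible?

With no repetition, fill the 4 digits in order: 9 choices, then 8, down to 6.
That product is 9 × 8 × 7 × 6 = 3024.

3024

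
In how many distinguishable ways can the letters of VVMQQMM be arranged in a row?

210

Letter multiplicities in VVMQQMM: M×3, Q×2, V×2.
Dividing 7! = 5040 by 3!·2!·2! = 24 for the repeated letters gives 210.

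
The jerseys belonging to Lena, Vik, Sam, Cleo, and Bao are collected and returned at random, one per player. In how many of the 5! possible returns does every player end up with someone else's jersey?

This is the derangement count D_5: permutations of 5 items with no fixed point.
By inclusion–exclusion this is Σ_{j=0}^{5} (−1)^j C(5,j)·(5−j)!.
Computing: 120 − 120 + 60 − 20 + 5 − 1 = 44.

44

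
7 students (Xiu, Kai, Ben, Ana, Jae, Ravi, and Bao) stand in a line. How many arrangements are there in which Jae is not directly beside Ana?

3600

Of the 7! = 5040 arrangements, those with Jae and Ana adjacent number 2 × 6! = 1440 (treat the pair as a block with 2 internal orders).
So 5040 − 1440 = 3600 arrangements keep them apart.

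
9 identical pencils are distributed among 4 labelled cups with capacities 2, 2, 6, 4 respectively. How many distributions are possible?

Without the upper bounds there are C(12,3) = 220 ways to split 9 among 4 cups.
Subtract solutions that violate a single cap (substitute x_i' = x_i − (cap_i+1)): x_1 ≥ 3 gives C(9,3) = 84; x_2 ≥ 3 gives C(9,3) = 84; x_3 ≥ 7 gives C(5,3) = 10; x_4 ≥ 5 gives C(7,3) = 35. Together 213.
Add back pairs where two caps are both exceeded: 20 + 0 + 4 + 0 + 4 + 0 = 28.
By inclusion–exclusion the count is 220 − 213 + 28 = 35.

35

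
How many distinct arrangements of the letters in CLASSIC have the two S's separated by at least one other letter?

Total arrangements of CLASSIC: 7!/(2!·2!) = 1260.
If the two S's are adjacent, glue them into one block, leaving 6 items to arrange: (6)!/(2!) = 360 ways.
Subtracting, 1260 − 360 = 900 arrangements keep the S's apart.

900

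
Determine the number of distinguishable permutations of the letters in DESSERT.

DESSERT has 7 letters with E appearing twice and S appearing twice.
Dividing 7! = 5040 by 2!·2! = 4 for the repeated letters gives 1260.

1260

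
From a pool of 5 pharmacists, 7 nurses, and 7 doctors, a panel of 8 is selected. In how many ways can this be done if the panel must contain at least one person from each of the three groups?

71589

Unrestricted: C(19,8) = 75582 ways to pick any 8 of the 19.
Selections missing a whole group: no pharmacists → C(14,8) = 3003; no nurses → C(12,8) = 495; no doctors → C(12,8) = 495.
Add back selections omitting two groups (i.e. drawn from a single group): C(5,8) + C(7,8) + C(7,8) = 0.
By inclusion–exclusion: 75582 − 3993 + 0 = 71589.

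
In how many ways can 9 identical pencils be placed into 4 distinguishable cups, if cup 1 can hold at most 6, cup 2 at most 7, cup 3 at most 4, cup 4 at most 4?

Without the upper bounds there are C(12,3) = 220 ways to split 9 among 4 cups.
Subtract solutions that violate a single cap (substitute x_i' = x_i − (cap_i+1)): x_1 ≥ 7 gives C(5,3) = 10; x_2 ≥ 8 gives C(4,3) = 4; x_3 ≥ 5 gives C(7,3) = 35; x_4 ≥ 5 gives C(7,3) = 35. Together 84.
No two caps can be exceeded simultaneously, so the pair terms are all 0.
By inclusion–exclusion the count is 220 − 84 + 0 = 136.

136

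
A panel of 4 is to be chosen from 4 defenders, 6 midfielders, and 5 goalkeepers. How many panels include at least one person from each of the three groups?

720

Total 4-person selections from all 15: C(15,4) = 1365.
Subtract selections that omit an entire group: no defenders → C(11,4) = 330; no midfielders → C(9,4) = 126; no goalkeepers → C(10,4) = 210.
Add back selections omitting two groups (i.e. drawn from a single group): C(4,4) + C(6,4) + C(5,4) = 21.
By inclusion–exclusion: 1365 − 666 + 21 = 720.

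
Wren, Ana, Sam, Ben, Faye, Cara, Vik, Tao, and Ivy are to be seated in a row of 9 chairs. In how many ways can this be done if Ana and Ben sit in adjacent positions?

80640

Treat {Ana, Ben} as a single unit. There are 8 units to order, and the pair itself can be ordered 2 ways.
So the count is 2·(8)! = 80640.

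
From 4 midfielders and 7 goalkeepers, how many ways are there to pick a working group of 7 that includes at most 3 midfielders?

295

Split by how many midfielders are chosen (0 through 3).
Sum: C(4,0)·C(7,7) + C(4,1)·C(7,6) + C(4,2)·C(7,5) + C(4,3)·C(7,4) = 1 + 28 + 126 + 140 = 295.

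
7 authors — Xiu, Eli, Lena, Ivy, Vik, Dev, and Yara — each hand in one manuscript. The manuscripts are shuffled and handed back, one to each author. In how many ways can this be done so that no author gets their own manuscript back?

This is the derangement count D_7: permutations of 7 items with no fixed point.
By inclusion–exclusion this is Σ_{j=0}^{7} (−1)^j C(7,j)·(7−j)!.
Computing: 5040 − 5040 + 2520 − 840 + 210 − 42 + 7 − 1 = 1854.

1854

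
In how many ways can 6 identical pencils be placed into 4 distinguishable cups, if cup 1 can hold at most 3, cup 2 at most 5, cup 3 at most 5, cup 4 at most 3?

62

Ignoring the caps, the number of non-negative solutions to x_1+…+x_4 = 6 is C(9,3) = 84.
Subtract solutions that violate a single cap (substitute x_i' = x_i − (cap_i+1)): x_1 ≥ 4 gives C(5,3) = 10; x_2 ≥ 6 gives C(3,3) = 1; x_3 ≥ 6 gives C(3,3) = 1; x_4 ≥ 4 gives C(5,3) = 10. Together 22.
No two caps can be exceeded simultaneously, so the pair terms are all 0.
By inclusion–exclusion the count is 84 − 22 + 0 = 62.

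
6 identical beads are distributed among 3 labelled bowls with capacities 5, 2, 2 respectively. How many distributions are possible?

8

Without the upper bounds there are C(8,2) = 28 ways to split 6 among 3 bowls.
Subtract solutions that violate a single cap (substitute x_i' = x_i − (cap_i+1)): x_1 ≥ 6 gives C(2,2) = 1; x_2 ≥ 3 gives C(5,2) = 10; x_3 ≥ 3 gives C(5,2) = 10. Together 21.
Add back pairs where two caps are both exceeded: 0 + 0 + 1 = 1.
By inclusion–exclusion the count is 28 − 21 + 1 = 8.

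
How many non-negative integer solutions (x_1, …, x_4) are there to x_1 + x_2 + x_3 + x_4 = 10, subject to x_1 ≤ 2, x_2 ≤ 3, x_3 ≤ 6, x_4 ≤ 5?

Without the upper bounds there are C(13,3) = 286 ways to split 10 among 4 variables.
Subtract solutions that violate a single cap (substitute x_i' = x_i − (cap_i+1)): x_1 ≥ 3 gives C(10,3) = 120; x_2 ≥ 4 gives C(9,3) = 84; x_3 ≥ 7 gives C(6,3) = 20; x_4 ≥ 6 gives C(7,3) = 35. Together 259.
Add back pairs where two caps are both exceeded: 20 + 1 + 4 + 0 + 1 + 0 = 26.
By inclusion–exclusion the count is 286 − 259 + 26 = 53.

53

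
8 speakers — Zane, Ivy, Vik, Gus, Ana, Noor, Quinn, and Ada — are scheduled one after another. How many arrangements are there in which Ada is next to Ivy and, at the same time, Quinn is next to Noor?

2880

Treat {Ada,Ivy} as one block (2 orders) and {Quinn,Noor} as another (2 orders).
That leaves 6 units to arrange: 2 × 2 × 6! = 4 × 720 = 2880.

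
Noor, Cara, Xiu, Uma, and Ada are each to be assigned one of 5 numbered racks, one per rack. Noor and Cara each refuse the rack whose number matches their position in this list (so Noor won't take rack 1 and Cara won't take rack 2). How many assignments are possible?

Let Aᵢ (for i ∈ {1, 2}) be the placements that put person i in their forbidden rack. Any j of these fix j positions, leaving (5−j)! ways to fill the rest, and there are C(2,j) ways to pick which j.
By inclusion–exclusion, the number of valid placements is Σ_{j=0}^{2} (−1)^j C(2,j)·(5−j)!.
Computing: 120 − 48 + 6 = 78.

78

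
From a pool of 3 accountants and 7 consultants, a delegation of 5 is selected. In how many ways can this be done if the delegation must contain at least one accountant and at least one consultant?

Unrestricted: C(10,5) = 252 ways to pick any 5 of the 10.
Subtract selections that omit an entire group: no accountants → C(7,5) = 21; no consultants → C(3,5) = 0.
Both groups omitted at once is impossible, so 252 − 21 = 231.

231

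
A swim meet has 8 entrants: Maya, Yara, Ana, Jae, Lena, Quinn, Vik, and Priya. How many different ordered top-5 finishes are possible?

There are 8 choices for 1st place, 7 for 2nd, and so on down to 4 for position 5.
That gives 8 × 7 × 6 × 5 × 4 = 6720.

6720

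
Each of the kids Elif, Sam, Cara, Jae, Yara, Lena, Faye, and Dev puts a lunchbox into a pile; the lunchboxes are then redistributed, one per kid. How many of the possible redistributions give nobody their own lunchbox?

14833

Let Aᵢ be the assignments in which kid i gets their own lunchbox. We want the size of the complement of A₁∪…∪A_8.
By inclusion–exclusion this is Σ_{j=0}^{8} (−1)^j C(8,j)·(8−j)!.
Computing: 40320 − 40320 + 20160 − 6720 + 1680 − 336 + 56 − 8 + 1 = 14833.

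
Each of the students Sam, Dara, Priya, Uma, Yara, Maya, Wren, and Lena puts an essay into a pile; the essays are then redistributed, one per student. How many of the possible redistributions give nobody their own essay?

14833

Count assignments avoiding every fixed point. For any j of the 8 students fixed to their own essay, the other 8−j can be arranged in (8−j)! ways.
By inclusion–exclusion this is Σ_{j=0}^{8} (−1)^j C(8,j)·(8−j)!.
Computing: 40320 − 40320 + 20160 − 6720 + 1680 − 336 + 56 − 8 + 1 = 14833.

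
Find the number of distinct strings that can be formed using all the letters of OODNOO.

30

OODNOO has 6 letters with O appearing 4 times.
So there are 6! / (4!) = 30 distinguishable arrangements.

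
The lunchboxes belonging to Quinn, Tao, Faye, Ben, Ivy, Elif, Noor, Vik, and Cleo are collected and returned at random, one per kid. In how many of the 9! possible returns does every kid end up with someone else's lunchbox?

133496

This is the derangement count D_9: permutations of 9 items with no fixed point.
By inclusion–exclusion this is Σ_{j=0}^{9} (−1)^j C(9,j)·(9−j)!.
Computing: 362880 − 362880 + 181440 − 60480 + 15120 − 3024 + 504 − 72 + 9 − 1 = 133496.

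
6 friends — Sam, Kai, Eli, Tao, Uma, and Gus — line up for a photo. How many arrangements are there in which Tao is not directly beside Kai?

480

There are 6! = 720 arrangements in all. If Tao and Kai are adjacent, merging them into one block gives 2·(5)! = 240 arrangements.
So 720 − 240 = 480 arrangements keep them apart.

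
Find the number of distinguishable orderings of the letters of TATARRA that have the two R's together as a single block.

Treat the 2 copies of R as a single block. The multiset to arrange is then {RR, A, A, A, T, T}, 6 items in all.
That gives (6)!/(3!·2!) = 60 arrangements.

60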